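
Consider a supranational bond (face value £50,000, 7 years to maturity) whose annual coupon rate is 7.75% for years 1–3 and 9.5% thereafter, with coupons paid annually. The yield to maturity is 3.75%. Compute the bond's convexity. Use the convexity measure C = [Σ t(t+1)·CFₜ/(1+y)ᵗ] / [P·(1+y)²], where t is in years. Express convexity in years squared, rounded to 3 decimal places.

40.044

With y = 0.0375:
  t   CF        PV=CF/(1+0.0375)^t    t·PV        t(t+1)·PV
  1     3,875.00     3,734.9398     3,734.9398       7,469.8795
  2     3,875.00     3,599.9419     7,199.8839      21,599.6516
  3     3,875.00     3,469.8236    10,409.4707      41,637.8826
  4     4,750.00     4,099.5972    16,398.3888      81,991.9440
  5     4,750.00     3,951.4190    19,757.0950     118,542.5697
  6     4,750.00     3,808.5966    22,851.5797     159,961.0579
  7    54,750.00    42,312.3733   296,186.6133   2,369,492.9061
  Σ                 64,976.6914   376,537.9710   2,800,695.8916
P = 64,976.6914.
Convexity = Σ t(t+1)·PV / [P·(1+y)²] = 2,800,695.8916 / (64,976.6914 × 1.076406) = 40.04351.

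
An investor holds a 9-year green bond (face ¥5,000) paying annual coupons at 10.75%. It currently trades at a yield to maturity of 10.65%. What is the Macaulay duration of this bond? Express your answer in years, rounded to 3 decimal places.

6.201 years

Periodic yield y = 0.1065. Discount each cash flow and weight by its year:
  t   CF        PV=CF/(1+0.1065)^t    t·PV
  1       537.50       485.7659       485.7659
  2       537.50       439.0112       878.0225
  3       537.50       396.7566     1,190.2699
  4       537.50       358.5690     1,434.2762
  5       537.50       324.0570     1,620.2849
  6       537.50       292.8667     1,757.2001
  7       537.50       264.6784     1,852.7490
  8       537.50       239.2033     1,913.6262
  9     5,537.50     2,227.1577    20,044.4195
  Σ                  5,028.0659    31,176.6142
Price P = Σ PV = 5,028.0659.
Macaulay duration = Σ(t·PV) / P = 31,176.6142 / 5,028.0659 = 6.20052 years.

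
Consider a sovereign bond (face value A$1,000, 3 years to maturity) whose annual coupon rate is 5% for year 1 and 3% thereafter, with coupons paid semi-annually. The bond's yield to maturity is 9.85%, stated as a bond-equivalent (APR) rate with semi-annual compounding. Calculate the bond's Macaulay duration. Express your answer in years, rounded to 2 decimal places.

2.83 years

Periodic yield y = 0.04925. Discount each cash flow and weight by its period:
  t   CF        PV=CF/(1+0.04925)^t    t·PV
  1        25.00        23.8265        23.8265
  2        25.00        22.7082        45.4163
  3        15.00        12.9854        38.9561
  4        15.00        12.3759        49.5034
  5        15.00        11.7950        58.9748
  6     1,015.00       760.6628     4,563.9768
  Σ                    844.3537     4,780.6540
Price P = Σ PV = 844.3537.
Macaulay duration = Σ(t·PV) / P = 4,780.6540 / 844.3537 = 5.66191 half-year periods.
In years: 5.66191 / 2 = 2.83095 years.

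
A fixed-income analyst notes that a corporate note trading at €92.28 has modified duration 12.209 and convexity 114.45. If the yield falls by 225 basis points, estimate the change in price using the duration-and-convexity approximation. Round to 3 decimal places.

+€28.023

Duration effect: -D_mod·Δy = -12.209 × (-0.0225) = +0.2747025
Convexity effect: ½·C·(Δy)² = 0.5 × 114.45 × (-0.0225)² = +0.02897015625
ΔP/P ≈ +0.2747025 + 0.02897015625 = +0.30367265625
ΔP ≈ 92.28 × (+0.30367265625) = +28.02291271875.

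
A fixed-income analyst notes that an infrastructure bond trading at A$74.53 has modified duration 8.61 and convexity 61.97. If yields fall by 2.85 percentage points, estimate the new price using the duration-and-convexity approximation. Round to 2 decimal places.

A$94.69

Duration effect: -D_mod·Δy = -8.61 × (-0.0285) = +0.245385
Convexity effect: ½·C·(Δy)² = 0.5 × 61.97 × (-0.0285)² = +0.02516756625
ΔP/P ≈ +0.245385 + 0.02516756625 = +0.27055256625
New price ≈ 74.53 × (1 + 0.27055256625) = 94.6942827626125.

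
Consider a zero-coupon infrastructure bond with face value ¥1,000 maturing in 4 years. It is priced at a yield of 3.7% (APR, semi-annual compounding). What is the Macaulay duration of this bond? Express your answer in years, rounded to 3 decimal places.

A zero-coupon bond has a single cash flow at maturity, so its Macaulay duration equals its maturity: 4 years.
(Equivalently: 8 semi-annual periods ÷ 2 = 4 years.)

4.000 years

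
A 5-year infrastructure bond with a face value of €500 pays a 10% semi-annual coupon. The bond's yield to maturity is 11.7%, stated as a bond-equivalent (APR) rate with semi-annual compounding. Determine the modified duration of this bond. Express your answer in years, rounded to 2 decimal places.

Periodic yield y = 0.0585. First find Macaulay duration:
  t   CF        PV=CF/(1+0.0585)^t    t·PV
  1        25.00        23.6183        23.6183
  2        25.00        22.3130        44.6260
  3        25.00        21.0798        63.2395
  4        25.00        19.9148        79.6593
  5        25.00        18.8142        94.0710
  6        25.00        17.7744       106.6464
  7        25.00        16.7921       117.5444
  8        25.00        15.8640       126.9121
  9        25.00        14.9873       134.8853
  10      525.00       297.3382     2,973.3818
  Σ                    468.4961     3,764.5843
P = 468.4961; Macaulay duration = 3,764.5843 / 468.4961 = 8.03547 half-year periods = 4.01773 years.
Modified duration = D_Mac / (1 + y) = 4.01773 / 1.0585 = 3.79568 years.

3.80 years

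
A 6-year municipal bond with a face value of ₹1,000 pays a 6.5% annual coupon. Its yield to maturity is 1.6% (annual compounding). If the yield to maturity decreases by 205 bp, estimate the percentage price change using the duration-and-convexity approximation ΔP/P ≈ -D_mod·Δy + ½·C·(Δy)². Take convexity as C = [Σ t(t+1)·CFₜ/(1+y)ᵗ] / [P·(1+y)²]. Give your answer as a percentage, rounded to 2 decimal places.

With y = 0.016:
  t   CF        PV=CF/(1+0.016)^t    t·PV        t(t+1)·PV
  1        65.00        63.9764        63.9764         127.9528
  2        65.00        62.9689       125.9378         377.8133
  3        65.00        61.9772       185.9317         743.7269
  4        65.00        61.0012       244.0049       1,220.0244
  5        65.00        60.0406       300.2029       1,801.2171
  6     1,065.00       968.2497     5,809.4981      40,666.4864
  Σ                  1,278.2140     6,729.5516      44,937.2208
P = 1,278.2140; D_Mac = 5.26481 yrs; D_mod = 5.18190 yrs; C = 34.05769.
Duration effect: -5.18190 × (-0.0205) = +0.106229
Convexity effect: 0.5 × 34.05769 × (-0.0205)² = +0.0071564
ΔP/P ≈ +0.106229 + 0.0071564 = +0.113385 = +11.3385%.

+11.34%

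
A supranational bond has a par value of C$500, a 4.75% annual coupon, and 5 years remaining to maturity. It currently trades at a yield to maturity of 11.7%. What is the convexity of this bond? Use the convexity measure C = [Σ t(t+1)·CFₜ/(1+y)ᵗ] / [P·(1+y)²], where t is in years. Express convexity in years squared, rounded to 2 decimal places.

20.80

With y = 0.117:
  t   CF        PV=CF/(1+0.117)^t    t·PV        t(t+1)·PV
  1        23.75        21.2623        21.2623          42.5246
  2        23.75        19.0352        38.0704         114.2112
  3        23.75        17.0414        51.1241         204.4962
  4        23.75        15.2564        61.0254         305.1272
  5       523.75       301.2022     1,506.0111       9,036.0666
  Σ                    373.7974     1,677.4933       9,702.4259
P = 373.7974.
Convexity = Σ t(t+1)·PV / [P·(1+y)²] = 9,702.4259 / (373.7974 × 1.247689) = 20.80356.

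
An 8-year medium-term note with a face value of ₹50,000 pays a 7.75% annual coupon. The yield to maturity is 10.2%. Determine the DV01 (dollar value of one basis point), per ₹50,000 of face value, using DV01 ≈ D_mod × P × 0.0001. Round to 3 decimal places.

₹24.129

Periodic yield y = 0.102.
  t   CF        PV=CF/(1+0.102)^t    t·PV
  1     3,875.00     3,516.3339     3,516.3339
  2     3,875.00     3,190.8656     6,381.7313
  3     3,875.00     2,895.5224     8,686.5671
  4     3,875.00     2,627.5158    10,510.0630
  5     3,875.00     2,384.3156    11,921.5778
  6     3,875.00     2,163.6257    12,981.7544
  7     3,875.00     1,963.3627    13,743.5392
  8    53,875.00    24,770.4860   198,163.8878
  Σ                 43,512.0277   265,905.4546
P = 43,512.0277; D_Mac = 6.11108 yrs; D_mod = 5.54544 yrs.
DV01 ≈ 5.54544 × 43,512.0277 × 0.0001 = 24.129352.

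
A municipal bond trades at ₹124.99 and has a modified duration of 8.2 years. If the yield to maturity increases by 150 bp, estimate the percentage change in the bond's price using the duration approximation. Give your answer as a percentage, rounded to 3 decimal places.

-12.300%

Duration approximation: ΔP/P ≈ -D_mod · Δy = -8.2 × (+0.015) = -0.123000.
As a percentage: -12.3000%.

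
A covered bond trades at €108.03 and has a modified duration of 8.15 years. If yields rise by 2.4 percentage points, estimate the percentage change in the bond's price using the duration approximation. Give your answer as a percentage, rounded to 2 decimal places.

Duration approximation: ΔP/P ≈ -D_mod · Δy = -8.15 × (+0.024) = -0.195600.
As a percentage: -19.5600%.

-19.56%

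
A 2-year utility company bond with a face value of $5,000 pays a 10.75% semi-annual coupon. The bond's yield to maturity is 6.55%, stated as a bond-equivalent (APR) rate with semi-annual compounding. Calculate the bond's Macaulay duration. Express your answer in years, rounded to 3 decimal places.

1.858 years

Periodic yield y = 0.03275. Discount each cash flow and weight by its period:
  t   CF        PV=CF/(1+0.03275)^t    t·PV
  1       268.75       260.2275       260.2275
  2       268.75       251.9754       503.9507
  3       268.75       243.9849       731.9546
  4     5,268.75     4,631.5545    18,526.2179
  Σ                  5,387.7422    20,022.3507
Price P = Σ PV = 5,387.7422.
Macaulay duration = Σ(t·PV) / P = 20,022.3507 / 5,387.7422 = 3.71628 half-year periods.
In years: 3.71628 / 2 = 1.85814 years.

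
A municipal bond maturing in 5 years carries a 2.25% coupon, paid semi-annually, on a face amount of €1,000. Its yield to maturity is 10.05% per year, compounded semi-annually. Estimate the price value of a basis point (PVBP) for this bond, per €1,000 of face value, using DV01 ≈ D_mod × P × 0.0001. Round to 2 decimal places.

€0.31

Periodic yield y = 0.05025.
  t   CF        PV=CF/(1+0.05025)^t    t·PV
  1        11.25        10.7117        10.7117
  2        11.25        10.1992        20.3984
  3        11.25         9.7112        29.1337
  4        11.25         9.2466        36.9864
  5        11.25         8.8042        44.0209
  6        11.25         8.3829        50.2976
  7        11.25         7.9819        55.8730
  8        11.25         7.6000        60.7996
  9        11.25         7.2363        65.1270
  10    1,011.25       619.3436     6,193.4357
  Σ                    699.2176     6,566.7841
P = 699.2176; D_Mac = 9.39162 half-year periods = 4.69581 yrs; D_mod = 4.47113 yrs.
DV01 ≈ 4.47113 × 699.2176 × 0.0001 = 0.312630.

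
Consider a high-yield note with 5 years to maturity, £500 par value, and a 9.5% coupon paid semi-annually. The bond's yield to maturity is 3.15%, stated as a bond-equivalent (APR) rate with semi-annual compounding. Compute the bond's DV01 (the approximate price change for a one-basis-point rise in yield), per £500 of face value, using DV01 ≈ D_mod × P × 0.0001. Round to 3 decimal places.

Periodic yield y = 0.01575.
  t   CF        PV=CF/(1+0.01575)^t    t·PV
  1        23.75        23.3817        23.3817
  2        23.75        23.0192        46.0384
  3        23.75        22.6623        67.9868
  4        23.75        22.3109        89.2434
  5        23.75        21.9649       109.8246
  6        23.75        21.6243       129.7460
  7        23.75        21.2890       149.0232
  8        23.75        20.9589       167.6714
  9        23.75        20.6339       185.7054
  10      523.75       447.9770     4,479.7701
  Σ                    645.8222     5,448.3909
P = 645.8222; D_Mac = 8.43636 half-year periods = 4.21818 yrs; D_mod = 4.15278 yrs.
DV01 ≈ 4.15278 × 645.8222 × 0.0001 = 0.268195.

£0.268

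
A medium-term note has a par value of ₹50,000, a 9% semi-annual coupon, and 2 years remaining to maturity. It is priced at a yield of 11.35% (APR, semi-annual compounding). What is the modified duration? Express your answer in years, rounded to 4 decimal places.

Periodic yield y = 0.05675. First find Macaulay duration:
  t   CF        PV=CF/(1+0.05675)^t    t·PV
  1     2,250.00     2,129.1696     2,129.1696
  2     2,250.00     2,014.8281     4,029.6563
  3     2,250.00     1,906.6270     5,719.8811
  4    52,250.00    41,898.3836   167,593.5345
  Σ                 47,949.0084   179,472.2415
P = 47,949.0084; Macaulay duration = 179,472.2415 / 47,949.0084 = 3.74298 half-year periods = 1.87149 years.
Modified duration = D_Mac / (1 + y) = 1.87149 / 1.05675 = 1.77099 years.

1.7710 years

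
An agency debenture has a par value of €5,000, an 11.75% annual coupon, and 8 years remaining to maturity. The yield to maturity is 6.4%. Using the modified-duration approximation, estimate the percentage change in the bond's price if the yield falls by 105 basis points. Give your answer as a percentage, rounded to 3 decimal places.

+5.852%

Periodic yield y = 0.064. Modified duration first:
  t   CF        PV=CF/(1+0.064)^t    t·PV
  1       587.50       552.1617       552.1617
  2       587.50       518.9489     1,037.8978
  3       587.50       487.7340     1,463.2019
  4       587.50       458.3966     1,833.5863
  5       587.50       430.8238     2,154.1192
  6       587.50       404.9096     2,429.4578
  7       587.50       380.5542     2,663.8791
  8     5,587.50     3,401.6099    27,212.8796
  Σ                  6,635.1387    39,347.1833
P = 6,635.1387; D_Mac = 5.93012 yrs; D_mod = 5.93012/(1+0.064) = 5.57342 yrs.
ΔP/P ≈ -D_mod · Δy = -5.57342 × (-0.0105) = +0.058521 = +5.8521%.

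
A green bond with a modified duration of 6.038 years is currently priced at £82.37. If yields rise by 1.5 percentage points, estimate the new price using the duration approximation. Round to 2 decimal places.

£74.91

Duration approximation: ΔP/P ≈ -D_mod · Δy = -6.038 × (+0.015) = -0.090570.
New price ≈ 82.37 × (1 - 0.090570) = 74.9097491.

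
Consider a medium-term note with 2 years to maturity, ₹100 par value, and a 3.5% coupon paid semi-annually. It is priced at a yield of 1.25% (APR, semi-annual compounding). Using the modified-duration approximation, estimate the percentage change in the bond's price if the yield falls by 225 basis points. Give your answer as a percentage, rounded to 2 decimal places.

+4.36%

Periodic yield y = 0.00625. Modified duration first:
  t   CF        PV=CF/(1+0.00625)^t    t·PV
  1         1.75         1.7391         1.7391
  2         1.75         1.7283         3.4567
  3         1.75         1.7176         5.1528
  4       101.75        99.2455       396.9820
  Σ                    104.4306       407.3306
P = 104.4306; D_Mac = 3.90049 half-year periods = 1.95025 yrs; D_mod = 1.95025/(1+0.00625) = 1.93813 yrs.
ΔP/P ≈ -D_mod · Δy = -1.93813 × (-0.0225) = +0.043608 = +4.3608%.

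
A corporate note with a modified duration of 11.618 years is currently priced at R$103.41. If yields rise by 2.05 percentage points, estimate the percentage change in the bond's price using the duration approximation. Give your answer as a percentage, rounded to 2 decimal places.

-23.82%

Duration approximation: ΔP/P ≈ -D_mod · Δy = -11.618 × (+0.0205) = -0.238169.
As a percentage: -23.8169%.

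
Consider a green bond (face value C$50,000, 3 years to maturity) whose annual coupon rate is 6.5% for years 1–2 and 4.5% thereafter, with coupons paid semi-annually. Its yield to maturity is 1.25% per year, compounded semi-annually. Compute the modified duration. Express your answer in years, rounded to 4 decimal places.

Periodic yield y = 0.00625. First find Macaulay duration:
  t   CF        PV=CF/(1+0.00625)^t    t·PV
  1     1,625.00     1,614.9068     1,614.9068
  2     1,625.00     1,604.8764     3,209.7527
  3     1,625.00     1,594.9082     4,784.7245
  4     1,625.00     1,585.0019     6,340.0077
  5     1,125.00     1,090.4934     5,452.4672
  6    51,125.00    49,249.0617   295,494.3703
  Σ                 56,739.2484   316,896.2292
P = 56,739.2484; Macaulay duration = 316,896.2292 / 56,739.2484 = 5.58513 half-year periods = 2.79257 years.
Modified duration = D_Mac / (1 + y) = 2.79257 / 1.00625 = 2.77522 years.

2.7752 years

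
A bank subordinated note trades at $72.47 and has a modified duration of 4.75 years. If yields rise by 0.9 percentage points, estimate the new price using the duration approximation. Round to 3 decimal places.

Duration approximation: ΔP/P ≈ -D_mod · Δy = -4.75 × (+0.009) = -0.042750.
New price ≈ 72.47 × (1 - 0.042750) = 69.3719075.

$69.372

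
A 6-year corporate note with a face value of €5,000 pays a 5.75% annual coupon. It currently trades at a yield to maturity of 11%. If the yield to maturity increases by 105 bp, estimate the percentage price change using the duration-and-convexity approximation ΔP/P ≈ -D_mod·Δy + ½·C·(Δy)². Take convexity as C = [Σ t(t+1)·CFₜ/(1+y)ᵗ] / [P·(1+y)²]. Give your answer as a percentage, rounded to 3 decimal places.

With y = 0.11:
  t   CF        PV=CF/(1+0.11)^t    t·PV        t(t+1)·PV
  1       287.50       259.0090       259.0090         518.0180
  2       287.50       233.3414       466.6829       1,400.0487
  3       287.50       210.2175       630.6526       2,522.6103
  4       287.50       189.3852       757.5406       3,787.7031
  5       287.50       170.6173       853.0863       5,118.5177
  6     5,287.50     2,826.9134    16,961.4805     118,730.3637
  Σ                  3,889.4838    19,928.4519     132,077.2615
P = 3,889.4838; D_Mac = 5.12368 yrs; D_mod = 4.61592 yrs; C = 27.56069.
Duration effect: -4.61592 × (+0.0105) = -0.048467
Convexity effect: 0.5 × 27.56069 × (0.0105)² = +0.0015193
ΔP/P ≈ -0.048467 + 0.0015193 = -0.046948 = -4.6948%.

-4.695%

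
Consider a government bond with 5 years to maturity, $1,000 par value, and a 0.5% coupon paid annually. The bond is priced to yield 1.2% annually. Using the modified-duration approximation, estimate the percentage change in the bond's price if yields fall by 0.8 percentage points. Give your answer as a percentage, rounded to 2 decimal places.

Periodic yield y = 0.012. Modified duration first:
  t   CF        PV=CF/(1+0.012)^t    t·PV
  1         5.00         4.9407         4.9407
  2         5.00         4.8821         9.7643
  3         5.00         4.8242        14.4727
  4         5.00         4.7670        19.0681
  5     1,005.00       946.8114     4,734.0572
  Σ                    966.2255     4,782.3030
P = 966.2255; D_Mac = 4.94947 yrs; D_mod = 4.94947/(1+0.012) = 4.89078 yrs.
ΔP/P ≈ -D_mod · Δy = -4.89078 × (-0.008) = +0.039126 = +3.9126%.

+3.91%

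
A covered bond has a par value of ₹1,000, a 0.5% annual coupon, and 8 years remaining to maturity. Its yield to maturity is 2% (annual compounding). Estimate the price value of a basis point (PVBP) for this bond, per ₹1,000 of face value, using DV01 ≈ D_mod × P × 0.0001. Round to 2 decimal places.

₹0.69

Periodic yield y = 0.02.
  t   CF        PV=CF/(1+0.02)^t    t·PV
  1         5.00         4.9020         4.9020
  2         5.00         4.8058         9.6117
  3         5.00         4.7116        14.1348
  4         5.00         4.6192        18.4769
  5         5.00         4.5287        22.6433
  6         5.00         4.4399        26.6391
  7         5.00         4.3528        30.4696
  8     1,005.00       857.7578     6,862.0626
  Σ                    890.1178     6,988.9400
P = 890.1178; D_Mac = 7.85170 yrs; D_mod = 7.69775 yrs.
DV01 ≈ 7.69775 × 890.1178 × 0.0001 = 0.685190.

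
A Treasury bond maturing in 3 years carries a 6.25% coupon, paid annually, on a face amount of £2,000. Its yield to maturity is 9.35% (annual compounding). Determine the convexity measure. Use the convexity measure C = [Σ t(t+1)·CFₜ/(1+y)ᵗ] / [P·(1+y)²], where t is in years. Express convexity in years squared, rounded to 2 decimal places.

9.23

With y = 0.0935:
  t   CF        PV=CF/(1+0.0935)^t    t·PV        t(t+1)·PV
  1       125.00       114.3118       114.3118         228.6237
  2       125.00       104.5376       209.0752         627.2255
  3     2,125.00     1,625.1841     4,875.5524      19,502.2095
  Σ                  1,844.0335     5,198.9394      20,358.0587
P = 1,844.0335.
Convexity = Σ t(t+1)·PV / [P·(1+y)²] = 20,358.0587 / (1,844.0335 × 1.195742) = 9.23273.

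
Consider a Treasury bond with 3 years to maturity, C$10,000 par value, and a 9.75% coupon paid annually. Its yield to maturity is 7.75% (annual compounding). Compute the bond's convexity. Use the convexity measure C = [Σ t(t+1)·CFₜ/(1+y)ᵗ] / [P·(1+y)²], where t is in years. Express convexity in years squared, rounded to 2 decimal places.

With y = 0.0775:
  t   CF        PV=CF/(1+0.0775)^t    t·PV        t(t+1)·PV
  1       975.00       904.8724       904.8724       1,809.7448
  2       975.00       839.7888     1,679.5775       5,038.7326
  3    10,975.00     8,773.0922    26,319.2765     105,277.1061
  Σ                 10,517.7533    28,903.7264     112,125.5835
P = 10,517.7533.
Convexity = Σ t(t+1)·PV / [P·(1+y)²] = 112,125.5835 / (10,517.7533 × 1.161006) = 9.18221.

9.18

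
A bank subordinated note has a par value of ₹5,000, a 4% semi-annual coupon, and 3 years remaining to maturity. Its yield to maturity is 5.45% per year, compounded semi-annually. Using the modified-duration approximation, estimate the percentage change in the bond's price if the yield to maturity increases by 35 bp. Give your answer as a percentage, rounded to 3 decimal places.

-0.972%

Periodic yield y = 0.02725. Modified duration first:
  t   CF        PV=CF/(1+0.02725)^t    t·PV
  1       100.00        97.3473        97.3473
  2       100.00        94.7649       189.5299
  3       100.00        92.2511       276.7533
  4       100.00        89.8039       359.2158
  5       100.00        87.4217       437.1085
  6     5,100.00     4,340.2353    26,041.4119
  Σ                  4,801.8243    27,401.3666
P = 4,801.8243; D_Mac = 5.70645 half-year periods = 2.85322 yrs; D_mod = 2.85322/(1+0.02725) = 2.77754 yrs.
ΔP/P ≈ -D_mod · Δy = -2.77754 × (+0.0035) = -0.009721 = -0.9721%.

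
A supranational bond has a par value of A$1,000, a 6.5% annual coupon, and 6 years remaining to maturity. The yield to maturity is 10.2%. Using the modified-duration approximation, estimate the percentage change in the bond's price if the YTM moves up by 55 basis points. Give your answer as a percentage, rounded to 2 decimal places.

-2.53%

Periodic yield y = 0.102. Modified duration first:
  t   CF        PV=CF/(1+0.102)^t    t·PV
  1        65.00        58.9837        58.9837
  2        65.00        53.5242       107.0484
  3        65.00        48.5701       145.7102
  4        65.00        44.0745       176.2978
  5        65.00        39.9950       199.9749
  6     1,065.00       594.6481     3,567.8886
  Σ                    839.7955     4,255.9035
P = 839.7955; D_Mac = 5.06779 yrs; D_mod = 5.06779/(1+0.102) = 4.59872 yrs.
ΔP/P ≈ -D_mod · Δy = -4.59872 × (+0.0055) = -0.025293 = -2.5293%.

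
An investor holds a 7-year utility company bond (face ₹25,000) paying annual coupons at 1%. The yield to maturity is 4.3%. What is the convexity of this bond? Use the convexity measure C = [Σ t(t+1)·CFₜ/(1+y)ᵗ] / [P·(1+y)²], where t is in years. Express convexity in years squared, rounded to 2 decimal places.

49.20

With y = 0.043:
  t   CF        PV=CF/(1+0.043)^t    t·PV        t(t+1)·PV
  1       250.00       239.6932       239.6932         479.3864
  2       250.00       229.8113       459.6226       1,378.8678
  3       250.00       220.3368       661.0105       2,644.0419
  4       250.00       211.2529       845.0118       4,225.0589
  5       250.00       202.5436     1,012.7179       6,076.3072
  6       250.00       194.1933     1,165.1596       8,156.1170
  7    25,250.00    18,804.9085   131,634.3592   1,053,074.8733
  Σ                 20,102.7396   136,017.5747   1,076,034.6525
P = 20,102.7396.
Convexity = Σ t(t+1)·PV / [P·(1+y)²] = 1,076,034.6525 / (20,102.7396 × 1.087849) = 49.20422.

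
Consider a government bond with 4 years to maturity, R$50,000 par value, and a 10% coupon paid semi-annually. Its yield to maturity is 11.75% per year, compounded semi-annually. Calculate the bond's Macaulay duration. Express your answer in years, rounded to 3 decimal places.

Periodic yield y = 0.05875. Discount each cash flow and weight by its period:
  t   CF        PV=CF/(1+0.05875)^t    t·PV
  1     2,500.00     2,361.2751     2,361.2751
  2     2,500.00     2,230.2480     4,460.4960
  3     2,500.00     2,106.4916     6,319.4749
  4     2,500.00     1,989.6025     7,958.4100
  5     2,500.00     1,879.1995     9,395.9976
  6     2,500.00     1,774.9228    10,649.5368
  7     2,500.00     1,676.4324    11,735.0268
  8    52,500.00    33,251.5517   266,012.4136
  Σ                 47,269.7236   318,892.6308
Price P = Σ PV = 47,269.7236.
Macaulay duration = Σ(t·PV) / P = 318,892.6308 / 47,269.7236 = 6.74623 half-year periods.
In years: 6.74623 / 2 = 3.37312 years.

3.373 years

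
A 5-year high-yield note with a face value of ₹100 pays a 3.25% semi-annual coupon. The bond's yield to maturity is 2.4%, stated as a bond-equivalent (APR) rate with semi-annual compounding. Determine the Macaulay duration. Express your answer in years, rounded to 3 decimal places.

Periodic yield y = 0.012. Discount each cash flow and weight by its period:
  t   CF        PV=CF/(1+0.012)^t    t·PV
  1        1.625         1.6057         1.6057
  2        1.625         1.5867         3.1734
  3        1.625         1.5679         4.7036
  4        1.625         1.5493         6.1971
  5        1.625         1.5309         7.6546
  6        1.625         1.5128         9.0766
  7        1.625         1.4948        10.4638
  8        1.625         1.4771        11.8168
  9        1.625         1.4596        13.1362
  10     101.625        90.1977       901.9769
  Σ                    103.9825       969.8047
Price P = Σ PV = 103.9825.
Macaulay duration = Σ(t·PV) / P = 969.8047 / 103.9825 = 9.32662 half-year periods.
In years: 9.32662 / 2 = 4.66331 years.

4.663 years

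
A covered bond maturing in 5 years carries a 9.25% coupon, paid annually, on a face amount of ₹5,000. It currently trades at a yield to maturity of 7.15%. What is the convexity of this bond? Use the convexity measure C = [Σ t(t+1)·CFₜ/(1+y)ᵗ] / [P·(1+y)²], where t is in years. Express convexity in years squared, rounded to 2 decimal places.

With y = 0.0715:
  t   CF        PV=CF/(1+0.0715)^t    t·PV        t(t+1)·PV
  1       462.50       431.6379       431.6379         863.2758
  2       462.50       402.8352       805.6704       2,417.0111
  3       462.50       375.9544     1,127.8633       4,511.4532
  4       462.50       350.8674     1,403.4697       7,017.3483
  5     5,462.50     3,867.5022    19,337.5112     116,025.0670
  Σ                  5,428.7971    23,106.1524     130,834.1553
P = 5,428.7971.
Convexity = Σ t(t+1)·PV / [P·(1+y)²] = 130,834.1553 / (5,428.7971 × 1.148112) = 20.99100.

20.99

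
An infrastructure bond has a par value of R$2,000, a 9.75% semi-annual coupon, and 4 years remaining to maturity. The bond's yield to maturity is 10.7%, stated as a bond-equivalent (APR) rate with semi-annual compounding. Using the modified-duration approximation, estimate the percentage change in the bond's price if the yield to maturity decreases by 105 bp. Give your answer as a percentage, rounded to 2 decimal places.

Periodic yield y = 0.0535. Modified duration first:
  t   CF        PV=CF/(1+0.0535)^t    t·PV
  1        97.50        92.5486        92.5486
  2        97.50        87.8487       175.6975
  3        97.50        83.3875       250.1625
  4        97.50        79.1528       316.6113
  5        97.50        75.1332       375.6660
  6        97.50        71.3177       427.9062
  7        97.50        67.6960       473.8718
  8     2,097.50     1,382.3743    11,058.9944
  Σ                  1,939.4589    13,171.4584
P = 1,939.4589; D_Mac = 6.79131 half-year periods = 3.39565 yrs; D_mod = 3.39565/(1+0.0535) = 3.22321 yrs.
ΔP/P ≈ -D_mod · Δy = -3.22321 × (-0.0105) = +0.033844 = +3.3844%.

+3.38%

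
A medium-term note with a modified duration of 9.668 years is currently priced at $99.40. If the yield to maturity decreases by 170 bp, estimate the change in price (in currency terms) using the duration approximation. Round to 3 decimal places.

Duration approximation: ΔP/P ≈ -D_mod · Δy = -9.668 × (-0.017) = +0.164356.
ΔP ≈ 99.40 × (+0.164356) = +16.3369864.

+$16.337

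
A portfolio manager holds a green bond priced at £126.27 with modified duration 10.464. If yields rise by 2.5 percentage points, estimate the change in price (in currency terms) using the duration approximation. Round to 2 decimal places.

-£33.03

Duration approximation: ΔP/P ≈ -D_mod · Δy = -10.464 × (+0.025) = -0.261600.
ΔP ≈ 126.27 × (-0.261600) = -33.032232.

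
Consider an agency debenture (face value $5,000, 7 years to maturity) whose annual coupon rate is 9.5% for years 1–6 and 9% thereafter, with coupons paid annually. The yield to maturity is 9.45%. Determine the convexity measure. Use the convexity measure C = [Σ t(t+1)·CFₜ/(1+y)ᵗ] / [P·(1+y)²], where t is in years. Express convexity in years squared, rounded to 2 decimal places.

32.91

With y = 0.0945:
  t   CF        PV=CF/(1+0.0945)^t    t·PV        t(t+1)·PV
  1       475.00       433.9881       433.9881         867.9762
  2       475.00       396.5172       793.0345       2,379.1035
  3       475.00       362.2816     1,086.8449       4,347.3795
  4       475.00       331.0019     1,324.0078       6,620.0389
  5       475.00       302.4230     1,512.1149       9,072.6892
  6       475.00       276.3115     1,657.8692      11,605.0844
  7     5,450.00     2,896.5841    20,276.0886     162,208.7091
  Σ                  4,999.1075    27,083.9480     197,100.9809
P = 4,999.1075.
Convexity = Σ t(t+1)·PV / [P·(1+y)²] = 197,100.9809 / (4,999.1075 × 1.197930) = 32.91280.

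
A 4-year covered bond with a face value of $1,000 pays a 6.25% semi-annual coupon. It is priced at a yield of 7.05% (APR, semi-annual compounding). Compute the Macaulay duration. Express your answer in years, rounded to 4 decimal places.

3.5938 years

Periodic yield y = 0.03525. Discount each cash flow and weight by its period:
  t   CF        PV=CF/(1+0.03525)^t    t·PV
  1        31.25        30.1859        30.1859
  2        31.25        29.1581        58.3162
  3        31.25        28.1653        84.4959
  4        31.25        27.2063       108.8251
  5        31.25        26.2799       131.3995
  6        31.25        25.3851       152.3105
  7        31.25        24.5207       171.6451
  8     1,031.25       781.6315     6,253.0519
  Σ                    972.5328     6,990.2302
Price P = Σ PV = 972.5328.
Macaulay duration = Σ(t·PV) / P = 6,990.2302 / 972.5328 = 7.18765 half-year periods.
In years: 7.18765 / 2 = 3.59383 years.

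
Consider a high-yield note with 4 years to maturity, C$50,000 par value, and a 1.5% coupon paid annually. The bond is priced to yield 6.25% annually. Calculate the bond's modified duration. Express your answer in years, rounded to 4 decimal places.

Periodic yield y = 0.0625. First find Macaulay duration:
  t   CF        PV=CF/(1+0.0625)^t    t·PV
  1       750.00       705.8824       705.8824
  2       750.00       664.3599     1,328.7197
  3       750.00       625.2799     1,875.8396
  4    50,750.00    39,821.7454   159,286.9817
  Σ                 41,817.2675   163,197.4234
P = 41,817.2675; Macaulay duration = 163,197.4234 / 41,817.2675 = 3.90263 years.
Modified duration = D_Mac / (1 + y) = 3.90263 / 1.0625 = 3.67307 years.

3.6731 years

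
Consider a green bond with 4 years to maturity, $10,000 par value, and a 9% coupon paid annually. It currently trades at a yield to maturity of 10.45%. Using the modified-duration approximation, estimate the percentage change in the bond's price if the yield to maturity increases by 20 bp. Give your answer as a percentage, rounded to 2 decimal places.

Periodic yield y = 0.1045. Modified duration first:
  t   CF        PV=CF/(1+0.1045)^t    t·PV
  1       900.00       814.8483       814.8483
  2       900.00       737.7531     1,475.5063
  3       900.00       667.9521     2,003.8564
  4    10,900.00     7,324.2577    29,297.0309
  Σ                  9,544.8114    33,591.2419
P = 9,544.8114; D_Mac = 3.51932 yrs; D_mod = 3.51932/(1+0.1045) = 3.18635 yrs.
ΔP/P ≈ -D_mod · Δy = -3.18635 × (+0.002) = -0.006373 = -0.6373%.

-0.64%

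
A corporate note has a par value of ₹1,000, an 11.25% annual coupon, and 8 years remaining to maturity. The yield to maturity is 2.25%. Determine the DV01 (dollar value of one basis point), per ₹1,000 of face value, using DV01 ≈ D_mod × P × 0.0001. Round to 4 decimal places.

₹1.0043

Periodic yield y = 0.0225.
  t   CF        PV=CF/(1+0.0225)^t    t·PV
  1       112.50       110.0244       110.0244
  2       112.50       107.6034       215.2067
  3       112.50       105.2356       315.7067
  4       112.50       102.9199       411.6795
  5       112.50       100.6551       503.2757
  6       112.50        98.4402       590.6414
  7       112.50        96.2741       673.9184
  8     1,112.50       931.0939     7,448.7513
  Σ                  1,652.2466    10,269.2042
P = 1,652.2466; D_Mac = 6.21530 yrs; D_mod = 6.07853 yrs.
DV01 ≈ 6.07853 × 1,652.2466 × 0.0001 = 1.004323.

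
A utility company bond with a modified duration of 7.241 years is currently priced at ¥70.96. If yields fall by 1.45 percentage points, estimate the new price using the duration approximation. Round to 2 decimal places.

Duration approximation: ΔP/P ≈ -D_mod · Δy = -7.241 × (-0.0145) = +0.1049945.
New price ≈ 70.96 × (1 + 0.1049945) = 78.41040972.

¥78.41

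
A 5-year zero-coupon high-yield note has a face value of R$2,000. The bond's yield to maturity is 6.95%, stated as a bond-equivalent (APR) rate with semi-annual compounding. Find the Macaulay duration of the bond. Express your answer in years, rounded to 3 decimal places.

A zero-coupon bond has a single cash flow at maturity, so its Macaulay duration equals its maturity: 5 years.
(Equivalently: 10 semi-annual periods ÷ 2 = 5 years.)

5.000 years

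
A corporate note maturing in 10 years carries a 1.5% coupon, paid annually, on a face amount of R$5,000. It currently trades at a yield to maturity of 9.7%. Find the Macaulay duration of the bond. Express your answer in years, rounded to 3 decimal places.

Periodic yield y = 0.097. Discount each cash flow and weight by its year:
  t   CF        PV=CF/(1+0.097)^t    t·PV
  1        75.00        68.3683        68.3683
  2        75.00        62.3230       124.6459
  3        75.00        56.8122       170.4365
  4        75.00        51.7887       207.1547
  5        75.00        47.2094       236.0468
  6        75.00        43.0350       258.2098
  7        75.00        39.2297       274.6078
  8        75.00        35.7609       286.0871
  9        75.00        32.5988       293.3892
  10    5,075.00     2,010.8041    20,108.0414
  Σ                  2,447.9299    22,026.9875
Price P = Σ PV = 2,447.9299.
Macaulay duration = Σ(t·PV) / P = 22,026.9875 / 2,447.9299 = 8.99821 years.

8.998 years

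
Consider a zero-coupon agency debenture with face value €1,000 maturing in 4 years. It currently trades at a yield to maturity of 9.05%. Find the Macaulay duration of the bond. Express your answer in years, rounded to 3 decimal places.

4.000 years

A zero-coupon bond has a single cash flow at maturity, so its Macaulay duration equals its maturity: 4 years.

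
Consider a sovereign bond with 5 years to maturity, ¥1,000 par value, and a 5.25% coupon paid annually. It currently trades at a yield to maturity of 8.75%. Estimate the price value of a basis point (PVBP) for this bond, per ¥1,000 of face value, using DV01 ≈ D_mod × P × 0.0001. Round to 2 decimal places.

¥0.36

Periodic yield y = 0.0875.
  t   CF        PV=CF/(1+0.0875)^t    t·PV
  1        52.50        48.2759        48.2759
  2        52.50        44.3916        88.7832
  3        52.50        40.8199       122.4596
  4        52.50        37.5355       150.1420
  5     1,052.50       691.9517     3,459.7585
  Σ                    862.9745     3,869.4191
P = 862.9745; D_Mac = 4.48382 yrs; D_mod = 4.12305 yrs.
DV01 ≈ 4.12305 × 862.9745 × 0.0001 = 0.355809.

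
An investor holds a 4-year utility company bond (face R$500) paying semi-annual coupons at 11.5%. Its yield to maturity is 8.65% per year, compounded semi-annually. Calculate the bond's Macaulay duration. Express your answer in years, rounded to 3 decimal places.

Periodic yield y = 0.04325. Discount each cash flow and weight by its period:
  t   CF        PV=CF/(1+0.04325)^t    t·PV
  1        28.75        27.5581        27.5581
  2        28.75        26.4156        52.8313
  3        28.75        25.3205        75.9616
  4        28.75        24.2708        97.0832
  5        28.75        23.2646       116.3231
  6        28.75        22.3001       133.8008
  7        28.75        21.3756       149.6295
  8       528.75       376.8281     3,014.6245
  Σ                    547.3335     3,667.8120
Price P = Σ PV = 547.3335.
Macaulay duration = Σ(t·PV) / P = 3,667.8120 / 547.3335 = 6.70124 half-year periods.
In years: 6.70124 / 2 = 3.35062 years.

3.351 years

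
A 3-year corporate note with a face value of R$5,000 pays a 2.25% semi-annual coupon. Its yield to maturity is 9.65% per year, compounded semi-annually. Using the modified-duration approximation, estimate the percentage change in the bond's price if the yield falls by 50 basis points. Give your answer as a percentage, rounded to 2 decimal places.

+1.39%

Periodic yield y = 0.04825. Modified duration first:
  t   CF        PV=CF/(1+0.04825)^t    t·PV
  1        56.25        53.6609        53.6609
  2        56.25        51.1909       102.3818
  3        56.25        48.8346       146.5039
  4        56.25        46.5868       186.3473
  5        56.25        44.4425       222.2123
  6     5,056.25     3,811.0032    22,866.0192
  Σ                  4,055.7189    23,577.1253
P = 4,055.7189; D_Mac = 5.81330 half-year periods = 2.90665 yrs; D_mod = 2.90665/(1+0.04825) = 2.77286 yrs.
ΔP/P ≈ -D_mod · Δy = -2.77286 × (-0.005) = +0.013864 = +1.3864%.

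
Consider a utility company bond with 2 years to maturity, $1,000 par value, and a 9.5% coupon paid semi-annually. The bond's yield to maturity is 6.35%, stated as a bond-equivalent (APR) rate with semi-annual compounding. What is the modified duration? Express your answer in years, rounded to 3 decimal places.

1.815 years

Periodic yield y = 0.03175. First find Macaulay duration:
  t   CF        PV=CF/(1+0.03175)^t    t·PV
  1        47.50        46.0383        46.0383
  2        47.50        44.6216        89.2431
  3        47.50        43.2484       129.7452
  4     1,047.50       924.3919     3,697.5675
  Σ                  1,058.3001     3,962.5941
P = 1,058.3001; Macaulay duration = 3,962.5941 / 1,058.3001 = 3.74430 half-year periods = 1.87215 years.
Modified duration = D_Mac / (1 + y) = 1.87215 / 1.03175 = 1.81454 years.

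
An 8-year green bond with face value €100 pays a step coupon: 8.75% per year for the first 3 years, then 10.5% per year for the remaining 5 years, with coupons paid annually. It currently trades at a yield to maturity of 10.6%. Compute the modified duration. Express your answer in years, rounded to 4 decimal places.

Periodic yield y = 0.106. First find Macaulay duration:
  t   CF        PV=CF/(1+0.106)^t    t·PV
  1         8.75         7.9114         7.9114
  2         8.75         7.1532        14.3063
  3         8.75         6.4676        19.4028
  4        10.50         7.0173        28.0691
  5        10.50         6.3447        31.7237
  6        10.50         5.7367        34.4199
  7        10.50         5.1868        36.3079
  8       110.50        49.3539       394.8310
  Σ                     95.1715       566.9721
P = 95.1715; Macaulay duration = 566.9721 / 95.1715 = 5.95737 years.
Modified duration = D_Mac / (1 + y) = 5.95737 / 1.106 = 5.38641 years.

5.3864 years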